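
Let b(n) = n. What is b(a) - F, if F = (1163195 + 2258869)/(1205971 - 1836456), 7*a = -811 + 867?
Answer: 8465944/630485 ≈ 13.428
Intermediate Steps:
a = 8 (a = (-811 + 867)/7 = (⅐)*56 = 8)
F = -3422064/630485 (F = 3422064/(-630485) = 3422064*(-1/630485) = -3422064/630485 ≈ -5.4277)
b(a) - F = 8 - 1*(-3422064/630485) = 8 + 3422064/630485 = 8465944/630485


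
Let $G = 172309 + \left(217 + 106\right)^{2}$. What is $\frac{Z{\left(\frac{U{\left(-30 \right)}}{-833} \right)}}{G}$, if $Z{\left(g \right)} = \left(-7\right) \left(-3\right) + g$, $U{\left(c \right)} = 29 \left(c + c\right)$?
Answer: $\frac{19233}{230439454} \approx 8.3462 \cdot 10^{-5}$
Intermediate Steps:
$U{\left(c \right)} = 58 c$ ($U{\left(c \right)} = 29 \cdot 2 c = 58 c$)
$Z{\left(g \right)} = 21 + g$
$G = 276638$ ($G = 172309 + 323^{2} = 172309 + 104329 = 276638$)
$\frac{Z{\left(\frac{U{\left(-30 \right)}}{-833} \right)}}{G} = \frac{21 + \frac{58 \left(-30\right)}{-833}}{276638} = \left(21 - - \frac{1740}{833}\right) \frac{1}{276638} = \left(21 + \frac{1740}{833}\right) \frac{1}{276638} = \frac{19233}{833} \cdot \frac{1}{276638} = \frac{19233}{230439454}$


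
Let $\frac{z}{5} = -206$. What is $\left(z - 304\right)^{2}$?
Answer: $1779556$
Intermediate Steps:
$z = -1030$ ($z = 5 \left(-206\right) = -1030$)
$\left(z - 304\right)^{2} = \left(-1030 - 304\right)^{2} = \left(-1334\right)^{2} = 1779556$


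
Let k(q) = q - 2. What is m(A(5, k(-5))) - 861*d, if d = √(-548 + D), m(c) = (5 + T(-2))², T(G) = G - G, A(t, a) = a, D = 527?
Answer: 25 - 861*I*√21 ≈ 25.0 - 3945.6*I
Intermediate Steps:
k(q) = -2 + q
T(G) = 0
m(c) = 25 (m(c) = (5 + 0)² = 5² = 25)
d = I*√21 (d = √(-548 + 527) = √(-21) = I*√21 ≈ 4.5826*I)
m(A(5, k(-5))) - 861*d = 25 - 861*I*√21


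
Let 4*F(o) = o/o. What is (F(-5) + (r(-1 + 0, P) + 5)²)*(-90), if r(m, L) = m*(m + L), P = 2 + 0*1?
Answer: -2925/2 ≈ -1462.5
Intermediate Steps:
P = 2 (P = 2 + 0 = 2)
r(m, L) = m*(L + m)
F(o) = ¼ (F(o) = (o/o)/4 = (¼)*1 = ¼)
(F(-5) + (r(-1 + 0, P) + 5)²)*(-90) = (¼ + ((-1 + 0)*(2 + (-1 + 0)) + 5)²)*(-90) = (¼ + (-(2 - 1) + 5)²)*(-90) = (¼ + (-1*1 + 5)²)*(-90) = (¼ + (-1 + 5)²)*(-90) = (¼ + 4²)*(-90) = (¼ + 16)*(-90) = (65/4)*(-90) = -2925/2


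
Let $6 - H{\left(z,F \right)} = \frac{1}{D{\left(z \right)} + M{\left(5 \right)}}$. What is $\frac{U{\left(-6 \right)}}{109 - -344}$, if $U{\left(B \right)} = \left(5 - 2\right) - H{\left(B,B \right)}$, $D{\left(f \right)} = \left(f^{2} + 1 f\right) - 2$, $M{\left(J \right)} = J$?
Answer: $- \frac{98}{14949} \approx -0.0065556$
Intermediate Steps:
$D{\left(f \right)} = -2 + f + f^{2}$ ($D{\left(f \right)} = \left(f^{2} + f\right) - 2 = \left(f + f^{2}\right) - 2 = -2 + f + f^{2}$)
$H{\left(z,F \right)} = 6 - \frac{1}{3 + z + z^{2}}$ ($H{\left(z,F \right)} = 6 - \frac{1}{\left(-2 + z + z^{2}\right) + 5} = 6 - \frac{1}{3 + z + z^{2}}$)
$U{\left(B \right)} = 3 - \frac{17 + 6 B + 6 B^{2}}{3 + B + B^{2}}$ ($U{\left(B \right)} = \left(5 - 2\right) - \frac{17 + 6 B + 6 B^{2}}{3 + B + B^{2}} = 3 - \frac{17 + 6 B + 6 B^{2}}{3 + B + B^{2}}$)
$\frac{U{\left(-6 \right)}}{109 - -344} = \frac{\frac{1}{3 - 6 + \left(-6\right)^{2}} \left(-8 - -18 - 3 \left(-6\right)^{2}\right)}{109 - -344} = \frac{\frac{1}{3 - 6 + 36} \left(-8 + 18 - 108\right)}{109 + 344} = \frac{\frac{1}{33} \left(-8 + 18 - 108\right)}{453} = \frac{1}{33} \left(-98\right) \frac{1}{453} = \left(- \frac{98}{33}\right) \frac{1}{453} = - \frac{98}{14949}$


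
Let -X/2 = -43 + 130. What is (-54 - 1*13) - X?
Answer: 107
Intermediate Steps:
X = -174 (X = -2*(-43 + 130) = -2*87 = -174)
(-54 - 1*13) - X = (-54 - 1*13) - 1*(-174) = (-54 - 13) + 174 = -67 + 174 = 107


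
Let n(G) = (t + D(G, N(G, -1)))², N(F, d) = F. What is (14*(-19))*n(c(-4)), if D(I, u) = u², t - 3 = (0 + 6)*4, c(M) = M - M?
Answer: -193914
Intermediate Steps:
c(M) = 0
t = 27 (t = 3 + (0 + 6)*4 = 3 + 6*4 = 3 + 24 = 27)
n(G) = (27 + G²)²
(14*(-19))*n(c(-4)) = (14*(-19))*(27 + 0²)² = -266*(27 + 0)² = -266*27² = -266*729 = -193914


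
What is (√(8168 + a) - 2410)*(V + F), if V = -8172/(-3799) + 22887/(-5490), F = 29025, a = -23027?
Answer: -16209074083933/231739 + 201772706439*I*√1651/2317390 ≈ -6.9945e+7 + 3.5378e+6*I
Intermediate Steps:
V = -4675937/2317390 (V = -8172*(-1/3799) + 22887*(-1/5490) = 8172/3799 - 2543/610 = -4675937/2317390 ≈ -2.0178)
(√(8168 + a) - 2410)*(V + F) = (√(8168 - 23027) - 2410)*(-4675937/2317390 + 29025) = (√(-14859) - 2410)*(67257568813/2317390) = (3*I*√1651 - 2410)*(67257568813/2317390) = (-2410 + 3*I*√1651)*(67257568813/2317390) = -16209074083933/231739 + 201772706439*I*√1651/2317390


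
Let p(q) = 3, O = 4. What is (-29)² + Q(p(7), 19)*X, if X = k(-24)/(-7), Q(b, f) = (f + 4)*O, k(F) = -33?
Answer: 8923/7 ≈ 1274.7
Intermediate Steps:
Q(b, f) = 16 + 4*f (Q(b, f) = (f + 4)*4 = (4 + f)*4 = 16 + 4*f)
X = 33/7 (X = -33/(-7) = -33*(-⅐) = 33/7 ≈ 4.7143)
(-29)² + Q(p(7), 19)*X = (-29)² + (16 + 4*19)*(33/7) = 841 + (16 + 76)*(33/7) = 841 + 92*(33/7) = 841 + 3036/7 = 8923/7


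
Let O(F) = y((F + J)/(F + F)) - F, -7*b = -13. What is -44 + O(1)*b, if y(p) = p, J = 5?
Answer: -282/7 ≈ -40.286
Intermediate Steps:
b = 13/7 (b = -⅐*(-13) = 13/7 ≈ 1.8571)
O(F) = -F + (5 + F)/(2*F) (O(F) = (F + 5)/(F + F) - F = (5 + F)/((2*F)) - F = (5 + F)*(1/(2*F)) - F = (5 + F)/(2*F) - F = -F + (5 + F)/(2*F))
-44 + O(1)*b = -44 + (½ - 1*1 + (5/2)/1)*(13/7) = -44 + (½ - 1 + (5/2)*1)*(13/7) = -44 + (½ - 1 + 5/2)*(13/7) = -44 + 2*(13/7) = -44 + 26/7 = -282/7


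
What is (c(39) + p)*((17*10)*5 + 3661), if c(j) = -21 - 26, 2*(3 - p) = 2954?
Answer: -6861231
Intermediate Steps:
p = -1474 (p = 3 - 1/2*2954 = 3 - 1477 = -1474)
c(j) = -47
(c(39) + p)*((17*10)*5 + 3661) = (-47 - 1474)*((17*10)*5 + 3661) = -1521*(170*5 + 3661) = -1521*(850 + 3661) = -1521*4511 = -6861231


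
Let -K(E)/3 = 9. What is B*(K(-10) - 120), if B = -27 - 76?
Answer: 15141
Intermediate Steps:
K(E) = -27 (K(E) = -3*9 = -27)
B = -103
B*(K(-10) - 120) = -103*(-27 - 120) = -103*(-147) = 15141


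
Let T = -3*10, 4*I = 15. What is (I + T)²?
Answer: 11025/16 ≈ 689.06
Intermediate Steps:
I = 15/4 (I = (¼)*15 = 15/4 ≈ 3.7500)
T = -30
(I + T)² = (15/4 - 30)² = (-105/4)² = 11025/16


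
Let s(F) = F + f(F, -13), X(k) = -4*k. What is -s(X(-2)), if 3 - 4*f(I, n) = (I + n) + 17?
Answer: -23/4 ≈ -5.7500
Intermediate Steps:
f(I, n) = -7/2 - I/4 - n/4 (f(I, n) = ¾ - ((I + n) + 17)/4 = ¾ - (17 + I + n)/4 = ¾ + (-17/4 - I/4 - n/4) = -7/2 - I/4 - n/4)
s(F) = -¼ + 3*F/4 (s(F) = F + (-7/2 - F/4 - ¼*(-13)) = F + (-7/2 - F/4 + 13/4) = F + (-¼ - F/4) = -¼ + 3*F/4)
-s(X(-2)) = -(-¼ + 3*(-4*(-2))/4) = -(-¼ + (¾)*8) = -(-¼ + 6) = -1*23/4 = -23/4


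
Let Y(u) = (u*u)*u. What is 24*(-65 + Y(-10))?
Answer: -25560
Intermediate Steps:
Y(u) = u³ (Y(u) = u²*u = u³)
24*(-65 + Y(-10)) = 24*(-65 + (-10)³) = 24*(-65 - 1000) = 24*(-1065) = -25560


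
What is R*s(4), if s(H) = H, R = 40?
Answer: 160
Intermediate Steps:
R*s(4) = 40*4 = 160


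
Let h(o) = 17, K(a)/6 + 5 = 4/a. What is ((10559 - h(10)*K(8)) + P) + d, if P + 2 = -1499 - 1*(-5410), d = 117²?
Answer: 28616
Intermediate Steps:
K(a) = -30 + 24/a (K(a) = -30 + 6*(4/a) = -30 + 24/a)
d = 13689
P = 3909 (P = -2 + (-1499 - 1*(-5410)) = -2 + (-1499 + 5410) = -2 + 3911 = 3909)
((10559 - h(10)*K(8)) + P) + d = ((10559 - 17*(-30 + 24/8)) + 3909) + 13689 = ((10559 - 17*(-30 + 24*(⅛))) + 3909) + 13689 = ((10559 - 17*(-30 + 3)) + 3909) + 13689 = ((10559 - 17*(-27)) + 3909) + 13689 = ((10559 - 1*(-459)) + 3909) + 13689 = ((10559 + 459) + 3909) + 13689 = (11018 + 3909) + 13689 = 14927 + 13689 = 28616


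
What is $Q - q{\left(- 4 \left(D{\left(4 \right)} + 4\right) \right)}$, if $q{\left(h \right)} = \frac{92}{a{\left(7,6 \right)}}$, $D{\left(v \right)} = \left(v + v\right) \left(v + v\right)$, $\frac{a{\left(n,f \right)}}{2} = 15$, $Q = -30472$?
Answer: $- \frac{457126}{15} \approx -30475.0$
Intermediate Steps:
$a{\left(n,f \right)} = 30$ ($a{\left(n,f \right)} = 2 \cdot 15 = 30$)
$D{\left(v \right)} = 4 v^{2}$ ($D{\left(v \right)} = 2 v 2 v = 4 v^{2}$)
$q{\left(h \right)} = \frac{46}{15}$ ($q{\left(h \right)} = \frac{92}{30} = 92 \cdot \frac{1}{30} = \frac{46}{15}$)
$Q - q{\left(- 4 \left(D{\left(4 \right)} + 4\right) \right)} = -30472 - \frac{46}{15} = - \frac{457126}{15}$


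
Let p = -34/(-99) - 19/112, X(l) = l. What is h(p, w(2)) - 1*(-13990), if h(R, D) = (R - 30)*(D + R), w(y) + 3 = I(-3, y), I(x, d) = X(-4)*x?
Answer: 1686343182913/122943744 ≈ 13716.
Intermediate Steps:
p = 1927/11088 (p = -34*(-1/99) - 19*1/112 = 34/99 - 19/112 = 1927/11088 ≈ 0.17379)
I(x, d) = -4*x
w(y) = 9 (w(y) = -3 - 4*(-3) = -3 + 12 = 9)
h(R, D) = (-30 + R)*(D + R)
h(p, w(2)) - 1*(-13990) = ((1927/11088)**2 - 30*9 - 30*1927/11088 + 9*(1927/11088)) - 1*(-13990) = (3713329/122943744 - 270 - 9635/1848 + 1927/1232) + 13990 = -33639795647/122943744 + 13990 = 1686343182913/122943744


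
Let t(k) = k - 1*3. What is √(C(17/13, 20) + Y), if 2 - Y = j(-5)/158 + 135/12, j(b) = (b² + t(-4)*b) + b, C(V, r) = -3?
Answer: I*√314499/158 ≈ 3.5494*I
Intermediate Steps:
t(k) = -3 + k (t(k) = k - 3 = -3 + k)
j(b) = b² - 6*b (j(b) = (b² + (-3 - 4)*b) + b = (b² - 7*b) + b = b² - 6*b)
Y = -3033/316 (Y = 2 - (-5*(-6 - 5)/158 + 135/12) = 2 - (-5*(-11)*(1/158) + 135*(1/12)) = 2 - (55*(1/158) + 45/4) = 2 - (55/158 + 45/4) = 2 - 1*3665/316 = 2 - 3665/316 = -3033/316 ≈ -9.5981)
√(C(17/13, 20) + Y) = √(-3 - 3033/316) = √(-3981/316) = I*√314499/158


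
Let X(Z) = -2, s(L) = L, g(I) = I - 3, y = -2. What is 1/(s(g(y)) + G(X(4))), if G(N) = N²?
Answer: -1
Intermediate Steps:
g(I) = -3 + I
1/(s(g(y)) + G(X(4))) = 1/((-3 - 2) + (-2)²) = 1/(-5 + 4) = 1/(-1) = -1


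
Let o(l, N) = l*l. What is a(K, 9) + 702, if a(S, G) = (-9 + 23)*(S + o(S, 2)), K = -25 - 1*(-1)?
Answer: 8430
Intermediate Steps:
o(l, N) = l²
K = -24 (K = -25 + 1 = -24)
a(S, G) = 14*S + 14*S² (a(S, G) = (-9 + 23)*(S + S²) = 14*(S + S²) = 14*S + 14*S²)
a(K, 9) + 702 = 14*(-24)*(1 - 24) + 702 = 14*(-24)*(-23) + 702 = 7728 + 702 = 8430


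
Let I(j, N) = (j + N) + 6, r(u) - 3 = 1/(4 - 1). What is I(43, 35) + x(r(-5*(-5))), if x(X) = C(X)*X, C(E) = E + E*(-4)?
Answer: 152/3 ≈ 50.667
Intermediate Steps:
r(u) = 10/3 (r(u) = 3 + 1/(4 - 1) = 3 + 1/3 = 10/3)
C(E) = -3*E (C(E) = E - 4*E = -3*E)
x(X) = -3*X**2 (x(X) = (-3*X)*X = -3*X**2)
I(j, N) = 6 + N + j (I(j, N) = (N + j) + 6 = 6 + N + j)
I(43, 35) + x(r(-5*(-5))) = (6 + 35 + 43) - 3*(10/3)**2 = 84 - 3*100/9 = 84 - 100/3 = 152/3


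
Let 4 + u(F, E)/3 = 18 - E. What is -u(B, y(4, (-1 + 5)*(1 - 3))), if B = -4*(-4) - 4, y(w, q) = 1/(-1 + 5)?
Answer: -165/4 ≈ -41.250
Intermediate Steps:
y(w, q) = 1/4
B = 12 (B = 16 - 4 = 12)
u(F, E) = 42 - 3*E (u(F, E) = -12 + 3*(18 - E) = -12 + (54 - 3*E) = 42 - 3*E)
-u(B, y(4, (-1 + 5)*(1 - 3))) = -(42 - 3*1/4) = -(42 - 3/4) = -1*165/4 = -165/4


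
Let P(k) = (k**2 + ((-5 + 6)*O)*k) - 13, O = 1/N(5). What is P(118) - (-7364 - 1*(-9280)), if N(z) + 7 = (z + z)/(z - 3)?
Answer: 11936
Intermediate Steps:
N(z) = -7 + 2*z/(-3 + z) (N(z) = -7 + (z + z)/(z - 3) = -7 + (2*z)/(-3 + z) = -7 + 2*z/(-3 + z))
O = -1/2 (O = 1/((21 - 5*5)/(-3 + 5)) = 1/((21 - 25)/2) = 1/((1/2)*(-4)) = 1/(-2) = -1/2 ≈ -0.50000)
P(k) = -13 + k**2 - k/2 (P(k) = (k**2 + ((-5 + 6)*(-1/2))*k) - 13 = (k**2 + (1*(-1/2))*k) - 13 = (k**2 - k/2) - 13 = -13 + k**2 - k/2)
P(118) - (-7364 - 1*(-9280)) = (-13 + 118**2 - 1/2*118) - (-7364 - 1*(-9280)) = (-13 + 13924 - 59) - (-7364 + 9280) = 13852 - 1*1916 = 13852 - 1916 = 11936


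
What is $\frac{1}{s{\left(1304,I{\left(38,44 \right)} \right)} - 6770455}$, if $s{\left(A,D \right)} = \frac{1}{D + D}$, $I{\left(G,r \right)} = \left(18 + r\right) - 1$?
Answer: $- \frac{122}{825995509} \approx -1.477 \cdot 10^{-7}$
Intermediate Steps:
$I{\left(G,r \right)} = 17 + r$
$s{\left(A,D \right)} = \frac{1}{2 D}$
$\frac{1}{s{\left(1304,I{\left(38,44 \right)} \right)} - 6770455} = \frac{1}{\frac{1}{2 \left(17 + 44\right)} - 6770455} = \frac{1}{\frac{1}{2 \cdot 61} - 6770455} = \frac{1}{\frac{1}{2} \cdot \frac{1}{61} - 6770455} = \frac{1}{\frac{1}{122} - 6770455} = \frac{1}{- \frac{825995509}{122}} = - \frac{122}{825995509}$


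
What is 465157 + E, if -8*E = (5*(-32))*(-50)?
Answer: 464157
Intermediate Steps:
E = -1000 (E = -5*(-32)*(-50)/8 = -(-20)*(-50) = -⅛*8000 = -1000)
465157 + E = 465157 - 1000 = 464157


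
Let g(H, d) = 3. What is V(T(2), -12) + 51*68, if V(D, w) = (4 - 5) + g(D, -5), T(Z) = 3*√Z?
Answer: 3470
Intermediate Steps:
V(D, w) = 2 (V(D, w) = (4 - 5) + 3 = -1 + 3 = 2)
V(T(2), -12) + 51*68 = 2 + 51*68 = 2 + 3468 = 3470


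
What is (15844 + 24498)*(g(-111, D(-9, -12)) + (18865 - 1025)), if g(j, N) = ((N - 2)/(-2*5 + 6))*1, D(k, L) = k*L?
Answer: 718632217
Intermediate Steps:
D(k, L) = L*k
g(j, N) = 1/2 - N/4 (g(j, N) = ((-2 + N)/(-10 + 6))*1 = ((-2 + N)/(-4))*1 = ((-2 + N)*(-1/4))*1 = (1/2 - N/4)*1 = 1/2 - N/4)
(15844 + 24498)*(g(-111, D(-9, -12)) + (18865 - 1025)) = (15844 + 24498)*((1/2 - (-3)*(-9)) + (18865 - 1025)) = 40342*((1/2 - 1/4*108) + 17840) = 40342*((1/2 - 27) + 17840) = 40342*(-53/2 + 17840) = 40342*(35627/2) = 718632217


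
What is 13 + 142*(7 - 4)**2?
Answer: 1291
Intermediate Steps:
13 + 142*(7 - 4)**2 = 13 + 142*3**2 = 13 + 142*9 = 13 + 1278 = 1291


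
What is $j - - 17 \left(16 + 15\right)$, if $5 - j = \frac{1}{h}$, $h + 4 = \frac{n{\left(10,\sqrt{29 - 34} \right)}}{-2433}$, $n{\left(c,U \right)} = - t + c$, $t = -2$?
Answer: $\frac{1728747}{3248} \approx 532.25$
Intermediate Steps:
$n{\left(c,U \right)} = 2 + c$ ($n{\left(c,U \right)} = \left(-1\right) \left(-2\right) + c = 2 + c$)
$h = - \frac{3248}{811}$ ($h = -4 + \frac{2 + 10}{-2433} = -4 + 12 \left(- \frac{1}{2433}\right) = -4 - \frac{4}{811} = - \frac{3248}{811} \approx -4.0049$)
$j = \frac{17051}{3248}$ ($j = 5 - \frac{1}{- \frac{3248}{811}} = 5 - - \frac{811}{3248} = 5 + \frac{811}{3248} = \frac{17051}{3248} \approx 5.2497$)
$j - - 17 \left(16 + 15\right) = \frac{17051}{3248} - - 17 \left(16 + 15\right) = \frac{17051}{3248} - \left(-17\right) 31 = \frac{17051}{3248} - -527 = \frac{17051}{3248} + 527 = \frac{1728747}{3248}$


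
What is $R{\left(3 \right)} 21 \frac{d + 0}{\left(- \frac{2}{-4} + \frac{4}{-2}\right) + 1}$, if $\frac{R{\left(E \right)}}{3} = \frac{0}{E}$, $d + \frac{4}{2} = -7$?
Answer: $0$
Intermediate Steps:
$d = -9$ ($d = -2 - 7 = -9$)
$R{\left(E \right)} = 0$ ($R{\left(E \right)} = 3 \frac{0}{E} = 3 \cdot 0 = 0$)
$R{\left(3 \right)} 21 \frac{d + 0}{\left(- \frac{2}{-4} + \frac{4}{-2}\right) + 1} = 0 \cdot 21 \frac{-9 + 0}{\left(- \frac{2}{-4} + \frac{4}{-2}\right) + 1} = 0 \left(- \frac{9}{\left(\left(-2\right) \left(- \frac{1}{4}\right) + 4 \left(- \frac{1}{2}\right)\right) + 1}\right) = 0 \left(- \frac{9}{\left(\frac{1}{2} - 2\right) + 1}\right) = 0 \left(- \frac{9}{- \frac{3}{2} + 1}\right) = 0 \left(- \frac{9}{- \frac{1}{2}}\right) = 0 \left(\left(-9\right) \left(-2\right)\right) = 0 \cdot 18 = 0$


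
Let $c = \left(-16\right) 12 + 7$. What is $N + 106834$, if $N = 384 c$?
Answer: $35794$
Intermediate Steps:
$c = -185$ ($c = -192 + 7 = -185$)
$N = -71040$ ($N = 384 \left(-185\right) = -71040$)
$N + 106834 = -71040 + 106834 = 35794$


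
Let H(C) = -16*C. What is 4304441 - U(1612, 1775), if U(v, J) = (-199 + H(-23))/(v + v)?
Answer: 1067501355/248 ≈ 4.3044e+6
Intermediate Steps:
U(v, J) = 169/(2*v) (U(v, J) = (-199 - 16*(-23))/(v + v) = (-199 + 368)/((2*v)) = 169*(1/(2*v)) = 169/(2*v))
4304441 - U(1612, 1775) = 4304441 - 169/(2*1612) = 4304441 - 1*13/248 = 4304441 - 13/248 = 1067501355/248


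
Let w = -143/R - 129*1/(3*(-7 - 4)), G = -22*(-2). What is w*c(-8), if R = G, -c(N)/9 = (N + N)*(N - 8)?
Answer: -16704/11 ≈ -1518.5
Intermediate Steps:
c(N) = -18*N*(-8 + N) (c(N) = -9*(N + N)*(N - 8) = -9*2*N*(-8 + N) = -18*N*(-8 + N))
G = 44
R = 44
w = 29/44 (w = -143/44 - 129*1/(3*(-7 - 4)) = -143*1/44 - 129/((-11*3)) = -13/4 - 129/(-33) = -13/4 - 129*(-1/33) = -13/4 + 43/11 = 29/44 ≈ 0.65909)
w*c(-8) = 29*(18*(-8)*(8 - 1*(-8)))/44 = 29*(18*(-8)*(8 + 8))/44 = 29*(18*(-8)*16)/44 = (29/44)*(-2304) = -16704/11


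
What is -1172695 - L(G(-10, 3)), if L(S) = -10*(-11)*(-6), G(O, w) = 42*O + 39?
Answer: -1172035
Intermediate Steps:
G(O, w) = 39 + 42*O
L(S) = -660 (L(S) = 110*(-6) = -660)
-1172695 - L(G(-10, 3)) = -1172695 - 1*(-660) = -1172695 + 660 = -1172035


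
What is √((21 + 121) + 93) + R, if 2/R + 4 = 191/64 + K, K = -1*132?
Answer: -128/8513 + √235 ≈ 15.315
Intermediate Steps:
K = -132
R = -128/8513 (R = 2/(-4 + (191/64 - 132)) = 2/(-4 - 8257/64) = 2/(-8513/64) = 2*(-64/8513) = -128/8513 ≈ -0.015036)
√((21 + 121) + 93) + R = √((21 + 121) + 93) - 128/8513 = √(142 + 93) - 128/8513 = √235 - 128/8513 = -128/8513 + √235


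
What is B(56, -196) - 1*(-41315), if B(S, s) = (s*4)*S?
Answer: -2589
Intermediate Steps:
B(S, s) = 4*S*s (B(S, s) = (4*s)*S = 4*S*s)
B(56, -196) - 1*(-41315) = 4*56*(-196) - 1*(-41315) = -43904 + 41315 = -2589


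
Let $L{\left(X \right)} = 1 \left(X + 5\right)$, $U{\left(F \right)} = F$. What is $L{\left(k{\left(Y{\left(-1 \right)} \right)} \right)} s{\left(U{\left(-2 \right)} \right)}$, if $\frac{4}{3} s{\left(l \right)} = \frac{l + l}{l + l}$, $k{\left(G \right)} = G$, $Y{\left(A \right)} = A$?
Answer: $3$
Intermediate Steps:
$L{\left(X \right)} = 5 + X$ ($L{\left(X \right)} = 1 \left(5 + X\right) = 5 + X$)
$s{\left(l \right)} = \frac{3}{4}$ ($s{\left(l \right)} = \frac{3 \frac{l + l}{l + l}}{4} = \frac{3 \frac{2 l}{2 l}}{4} = \frac{3 \cdot 2 l \frac{1}{2 l}}{4} = \frac{3}{4} \cdot 1 = \frac{3}{4}$)
$L{\left(k{\left(Y{\left(-1 \right)} \right)} \right)} s{\left(U{\left(-2 \right)} \right)} = \left(5 - 1\right) \frac{3}{4} = 4 \cdot \frac{3}{4} = 3$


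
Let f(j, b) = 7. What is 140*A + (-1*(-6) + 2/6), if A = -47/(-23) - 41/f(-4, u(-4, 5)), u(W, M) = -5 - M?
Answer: -36403/69 ≈ -527.58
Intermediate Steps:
A = -614/161 (A = -47/(-23) - 41/7 = -47*(-1/23) - 41*⅐ = 47/23 - 41/7 = -614/161 ≈ -3.8137)
140*A + (-1*(-6) + 2/6) = 140*(-614/161) + (-1*(-6) + 2/6) = -12280/23 + (6 + 2*(⅙)) = -12280/23 + (6 + ⅓) = -12280/23 + 19/3 = -36403/69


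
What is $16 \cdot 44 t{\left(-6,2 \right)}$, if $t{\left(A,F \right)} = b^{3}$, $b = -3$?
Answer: $-19008$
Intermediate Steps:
$t{\left(A,F \right)} = -27$ ($t{\left(A,F \right)} = \left(-3\right)^{3} = -27$)
$16 \cdot 44 t{\left(-6,2 \right)} = 16 \cdot 44 \left(-27\right) = 704 \left(-27\right) = -19008$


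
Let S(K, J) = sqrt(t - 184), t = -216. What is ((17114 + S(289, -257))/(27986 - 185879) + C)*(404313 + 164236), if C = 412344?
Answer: 37016072907832822/157893 - 11370980*I/157893 ≈ 2.3444e+11 - 72.017*I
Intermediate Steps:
S(K, J) = 20*I (S(K, J) = sqrt(-216 - 184) = sqrt(-400) = 20*I)
((17114 + S(289, -257))/(27986 - 185879) + C)*(404313 + 164236) = ((17114 + 20*I)/(27986 - 185879) + 412344)*(404313 + 164236) = ((17114 + 20*I)/(-157893) + 412344)*568549 = ((17114 + 20*I)*(-1/157893) + 412344)*568549 = ((-17114/157893 - 20*I/157893) + 412344)*568549 = (65106214078/157893 - 20*I/157893)*568549 = 37016072907832822/157893 - 11370980*I/157893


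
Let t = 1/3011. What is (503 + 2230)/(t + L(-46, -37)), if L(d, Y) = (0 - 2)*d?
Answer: 8229063/277013 ≈ 29.706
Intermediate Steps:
t = 1/3011 ≈ 0.00033212
L(d, Y) = -2*d
(503 + 2230)/(t + L(-46, -37)) = (503 + 2230)/(1/3011 - 2*(-46)) = 2733/(1/3011 + 92) = 2733/(277013/3011) = 2733*(3011/277013) = 8229063/277013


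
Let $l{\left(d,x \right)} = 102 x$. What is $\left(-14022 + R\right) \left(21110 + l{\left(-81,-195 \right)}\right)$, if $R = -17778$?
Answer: $-38796000$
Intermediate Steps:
$\left(-14022 + R\right) \left(21110 + l{\left(-81,-195 \right)}\right) = \left(-14022 - 17778\right) \left(21110 + 102 \left(-195\right)\right) = - 31800 \left(21110 - 19890\right) = \left(-31800\right) 1220 = -38796000$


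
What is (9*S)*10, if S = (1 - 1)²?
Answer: 0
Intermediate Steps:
S = 0 (S = 0² = 0)
(9*S)*10 = (9*0)*10 = 0*10 = 0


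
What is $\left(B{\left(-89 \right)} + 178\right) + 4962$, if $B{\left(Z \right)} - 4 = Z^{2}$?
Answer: $13065$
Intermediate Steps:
$B{\left(Z \right)} = 4 + Z^{2}$
$\left(B{\left(-89 \right)} + 178\right) + 4962 = \left(\left(4 + \left(-89\right)^{2}\right) + 178\right) + 4962 = \left(\left(4 + 7921\right) + 178\right) + 4962 = \left(7925 + 178\right) + 4962 = 8103 + 4962 = 13065$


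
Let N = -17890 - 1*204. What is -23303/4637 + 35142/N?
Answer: -292298968/41950939 ≈ -6.9676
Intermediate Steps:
N = -18094 (N = -17890 - 204 = -18094)
-23303/4637 + 35142/N = -23303/4637 + 35142/(-18094) = -23303*1/4637 + 35142*(-1/18094) = -23303/4637 - 17571/9047 = -292298968/41950939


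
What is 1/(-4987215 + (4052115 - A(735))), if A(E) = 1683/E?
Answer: -245/229100061 ≈ -1.0694e-6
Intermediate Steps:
1/(-4987215 + (4052115 - A(735))) = 1/(-4987215 + (4052115 - 1683/735)) = 1/(-4987215 + (4052115 - 1*561/245)) = 1/(-4987215 + (4052115 - 561/245)) = 1/(-4987215 + 992767614/245) = 1/(-229100061/245) = -245/229100061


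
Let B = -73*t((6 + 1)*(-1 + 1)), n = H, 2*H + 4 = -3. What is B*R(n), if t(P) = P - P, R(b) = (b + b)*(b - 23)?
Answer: 0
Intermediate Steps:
H = -7/2 (H = -2 + (½)*(-3) = -2 - 3/2 = -7/2 ≈ -3.5000)
n = -7/2 ≈ -3.5000
R(b) = 2*b*(-23 + b) (R(b) = (2*b)*(-23 + b) = 2*b*(-23 + b))
t(P) = 0
B = 0 (B = -73*0 = 0)
B*R(n) = 0*(2*(-7/2)*(-23 - 7/2)) = 0*(2*(-7/2)*(-53/2)) = 0*(371/2) = 0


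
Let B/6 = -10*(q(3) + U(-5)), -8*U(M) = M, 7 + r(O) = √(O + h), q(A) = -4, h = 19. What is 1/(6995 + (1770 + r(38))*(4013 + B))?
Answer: 4959281/36891026778712 - 8431*√57/110673080336136 ≈ 1.3386e-7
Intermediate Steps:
r(O) = -7 + √(19 + O) (r(O) = -7 + √(O + 19) = -7 + √(19 + O))
U(M) = -M/8
B = 405/2 (B = 6*(-10*(-4 - ⅛*(-5))) = 6*(-10*(-4 + 5/8)) = 6*(-10*(-27/8)) = 6*(135/4) = 405/2 ≈ 202.50)
1/(6995 + (1770 + r(38))*(4013 + B)) = 1/(6995 + (1770 + (-7 + √(19 + 38)))*(4013 + 405/2)) = 1/(6995 + (1770 + (-7 + √57))*(8431/2)) = 1/(6995 + (1763 + √57)*(8431/2)) = 1/(6995 + (14863853/2 + 8431*√57/2)) = 1/(14877843/2 + 8431*√57/2)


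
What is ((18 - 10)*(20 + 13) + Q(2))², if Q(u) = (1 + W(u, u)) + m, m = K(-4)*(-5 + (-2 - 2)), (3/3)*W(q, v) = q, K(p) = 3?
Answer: 57600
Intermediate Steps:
W(q, v) = q
m = -27 (m = 3*(-5 + (-2 - 2)) = 3*(-5 - 4) = 3*(-9) = -27)
Q(u) = -26 + u (Q(u) = (1 + u) - 27 = -26 + u)
((18 - 10)*(20 + 13) + Q(2))² = ((18 - 10)*(20 + 13) + (-26 + 2))² = (8*33 - 24)² = (264 - 24)² = 240² = 57600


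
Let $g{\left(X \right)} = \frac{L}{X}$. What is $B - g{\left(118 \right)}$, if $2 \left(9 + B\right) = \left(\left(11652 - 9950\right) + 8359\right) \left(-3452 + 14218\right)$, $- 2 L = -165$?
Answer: $\frac{12781371379}{236} \approx 5.4158 \cdot 10^{7}$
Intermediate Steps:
$L = \frac{165}{2}$ ($L = \left(- \frac{1}{2}\right) \left(-165\right) = \frac{165}{2} \approx 82.5$)
$g{\left(X \right)} = \frac{165}{2 X}$
$B = 54158354$ ($B = -9 + \frac{\left(\left(11652 - 9950\right) + 8359\right) \left(-3452 + 14218\right)}{2} = -9 + \frac{\left(1702 + 8359\right) 10766}{2} = -9 + \frac{10061 \cdot 10766}{2} = -9 + \frac{1}{2} \cdot 108316726 = -9 + 54158363 = 54158354$)
$B - g{\left(118 \right)} = 54158354 - \frac{165}{2 \cdot 118} = 54158354 - \frac{165}{2} \cdot \frac{1}{118} = 54158354 - \frac{165}{236} = \frac{12781371379}{236}$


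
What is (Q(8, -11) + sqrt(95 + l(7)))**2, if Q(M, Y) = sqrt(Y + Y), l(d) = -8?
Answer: 65 + 2*I*sqrt(1914) ≈ 65.0 + 87.499*I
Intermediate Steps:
Q(M, Y) = sqrt(2)*sqrt(Y) (Q(M, Y) = sqrt(2*Y) = sqrt(2)*sqrt(Y))
(Q(8, -11) + sqrt(95 + l(7)))**2 = (sqrt(2)*sqrt(-11) + sqrt(95 - 8))**2 = (sqrt(2)*(I*sqrt(11)) + sqrt(87))**2 = (I*sqrt(22) + sqrt(87))**2 = (sqrt(87) + I*sqrt(22))**2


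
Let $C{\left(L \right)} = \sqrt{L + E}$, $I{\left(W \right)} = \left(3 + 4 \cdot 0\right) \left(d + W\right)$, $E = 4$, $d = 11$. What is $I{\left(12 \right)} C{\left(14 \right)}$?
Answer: $207 \sqrt{2} \approx 292.74$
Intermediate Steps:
$I{\left(W \right)} = 33 + 3 W$ ($I{\left(W \right)} = \left(3 + 4 \cdot 0\right) \left(11 + W\right) = \left(3 + 0\right) \left(11 + W\right) = 3 \left(11 + W\right) = 33 + 3 W$)
$C{\left(L \right)} = \sqrt{4 + L}$ ($C{\left(L \right)} = \sqrt{L + 4} = \sqrt{4 + L}$)
$I{\left(12 \right)} C{\left(14 \right)} = \left(33 + 3 \cdot 12\right) \sqrt{4 + 14} = \left(33 + 36\right) \sqrt{18} = 69 \cdot 3 \sqrt{2} = 207 \sqrt{2}$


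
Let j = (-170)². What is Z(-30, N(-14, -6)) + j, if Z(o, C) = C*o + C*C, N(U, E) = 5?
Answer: 28775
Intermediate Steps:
Z(o, C) = C² + C*o (Z(o, C) = C*o + C² = C² + C*o)
j = 28900
Z(-30, N(-14, -6)) + j = 5*(5 - 30) + 28900 = 5*(-25) + 28900 = -125 + 28900 = 28775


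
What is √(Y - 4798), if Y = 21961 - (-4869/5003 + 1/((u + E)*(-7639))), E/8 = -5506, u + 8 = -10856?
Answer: 19*√3271893822387779603737866/262327782288 ≈ 131.01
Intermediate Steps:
u = -10864 (u = -8 - 10856 = -10864)
E = -44048 (E = 8*(-5506) = -44048)
Y = 46089885827516533/2098622258304 (Y = 21961 - (-4869/5003 + 1/(-10864 - 44048*(-7639))) = 21961 - (-4869*1/5003 - 1/7639/(-54912)) = 21961 - (-4869/5003 - 1/54912*(-1/7639)) = 21961 - (-4869/5003 + 1/419472768) = 21961 - 1*(-2042412902389/2098622258304) = 21961 + 2042412902389/2098622258304 = 46089885827516533/2098622258304 ≈ 21962.)
√(Y - 4798) = √(46089885827516533/2098622258304 - 4798) = √(36020696232173941/2098622258304) = 19*√3271893822387779603737866/262327782288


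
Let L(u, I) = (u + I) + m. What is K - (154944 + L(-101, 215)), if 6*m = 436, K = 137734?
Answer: -52190/3 ≈ -17397.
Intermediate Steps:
m = 218/3 (m = (1/6)*436 = 218/3 ≈ 72.667)
L(u, I) = 218/3 + I + u (L(u, I) = (u + I) + 218/3 = (I + u) + 218/3 = 218/3 + I + u)
K - (154944 + L(-101, 215)) = 137734 - (154944 + (218/3 + 215 - 101)) = 137734 - (154944 + 560/3) = 137734 - 1*465392/3 = 137734 - 465392/3 = -52190/3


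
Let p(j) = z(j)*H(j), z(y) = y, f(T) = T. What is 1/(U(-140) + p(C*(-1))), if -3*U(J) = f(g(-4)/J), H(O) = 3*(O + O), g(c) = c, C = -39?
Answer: 105/958229 ≈ 0.00010958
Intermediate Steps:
H(O) = 6*O (H(O) = 3*(2*O) = 6*O)
p(j) = 6*j**2 (p(j) = j*(6*j) = 6*j**2)
U(J) = 4/(3*J) (U(J) = -(-4)/(3*J) = 4/(3*J))
1/(U(-140) + p(C*(-1))) = 1/((4/3)/(-140) + 6*(-39*(-1))**2) = 1/((4/3)*(-1/140) + 6*39**2) = 1/(-1/105 + 6*1521) = 1/(-1/105 + 9126) = 1/(958229/105) = 105/958229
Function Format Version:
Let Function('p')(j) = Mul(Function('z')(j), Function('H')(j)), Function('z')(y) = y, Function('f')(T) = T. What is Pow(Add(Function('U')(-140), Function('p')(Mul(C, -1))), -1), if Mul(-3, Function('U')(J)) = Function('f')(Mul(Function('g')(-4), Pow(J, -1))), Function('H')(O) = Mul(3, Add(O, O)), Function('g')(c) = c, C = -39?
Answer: Rational(105, 958229) ≈ 0.00010958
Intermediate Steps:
Function('H')(O) = Mul(6, O) (Function('H')(O) = Mul(3, Mul(2, O)) = Mul(6, O))
Function('p')(j) = Mul(6, Pow(j, 2)) (Function('p')(j) = Mul(j, Mul(6, j)) = Mul(6, Pow(j, 2)))
Function('U')(J) = Mul(Rational(4, 3), Pow(J, -1)) (Function('U')(J) = Mul(Rational(-1, 3), Mul(-4, Pow(J, -1))) = Mul(Rational(4, 3), Pow(J, -1)))
Pow(Add(Function('U')(-140), Function('p')(Mul(C, -1))), -1) = Pow(Add(Mul(Rational(4, 3), Pow(-140, -1)), Mul(6, Pow(Mul(-39, -1), 2))), -1) = Pow(Add(Mul(Rational(4, 3), Rational(-1, 140)), Mul(6, Pow(39, 2))), -1) = Pow(Add(Rational(-1, 105), Mul(6, 1521)), -1) = Pow(Add(Rational(-1, 105), 9126), -1) = Pow(Rational(958229, 105), -1) = Rational(105, 958229)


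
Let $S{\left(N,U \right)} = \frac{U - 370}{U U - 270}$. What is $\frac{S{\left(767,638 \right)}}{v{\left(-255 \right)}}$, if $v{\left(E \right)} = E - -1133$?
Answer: $\frac{67}{89286893} \approx 7.5039 \cdot 10^{-7}$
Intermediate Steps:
$v{\left(E \right)} = 1133 + E$ ($v{\left(E \right)} = E + 1133 = 1133 + E$)
$S{\left(N,U \right)} = \frac{-370 + U}{-270 + U^{2}}$ ($S{\left(N,U \right)} = \frac{-370 + U}{U^{2} - 270} = \frac{-370 + U}{-270 + U^{2}}$)
$\frac{S{\left(767,638 \right)}}{v{\left(-255 \right)}} = \frac{\frac{1}{-270 + 638^{2}} \left(-370 + 638\right)}{1133 - 255} = \frac{\frac{1}{-270 + 407044} \cdot 268}{878} = \frac{1}{406774} \cdot 268 \cdot \frac{1}{878} = \frac{134}{203387} \cdot \frac{1}{878} = \frac{67}{89286893}$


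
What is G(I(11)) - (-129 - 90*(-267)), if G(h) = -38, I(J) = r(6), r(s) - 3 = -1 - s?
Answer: -23939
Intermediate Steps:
r(s) = 2 - s (r(s) = 3 + (-1 - s) = 2 - s)
I(J) = -4 (I(J) = 2 - 1*6 = 2 - 6 = -4)
G(I(11)) - (-129 - 90*(-267)) = -38 - (-129 - 90*(-267)) = -38 - (-129 + 24030) = -38 - 1*23901 = -38 - 23901 = -23939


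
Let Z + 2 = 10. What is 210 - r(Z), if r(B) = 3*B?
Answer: 186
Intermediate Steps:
Z = 8 (Z = -2 + 10 = 8)
210 - r(Z) = 210 - 3*8 = 210 - 1*24 = 210 - 24 = 186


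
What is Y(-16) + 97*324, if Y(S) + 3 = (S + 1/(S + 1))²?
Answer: 7128706/225 ≈ 31683.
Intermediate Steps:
Y(S) = -3 + (S + 1/(1 + S))² (Y(S) = -3 + (S + 1/(S + 1))² = -3 + (S + 1/(1 + S))²)
Y(-16) + 97*324 = (-3 + (1 - 16 + (-16)²)²/(1 - 16)²) + 97*324 = (-3 + (1 - 16 + 256)²/(-15)²) + 31428 = (-3 + (1/225)*241²) + 31428 = (-3 + (1/225)*58081) + 31428 = (-3 + 58081/225) + 31428 = 57406/225 + 31428 = 7128706/225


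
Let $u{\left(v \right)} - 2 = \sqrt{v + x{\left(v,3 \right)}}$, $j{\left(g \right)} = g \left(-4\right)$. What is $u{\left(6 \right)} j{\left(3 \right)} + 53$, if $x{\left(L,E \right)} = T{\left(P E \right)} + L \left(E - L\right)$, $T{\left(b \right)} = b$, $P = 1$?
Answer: $29 - 36 i \approx 29.0 - 36.0 i$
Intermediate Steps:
$x{\left(L,E \right)} = E + L \left(E - L\right)$ ($x{\left(L,E \right)} = 1 E + L \left(E - L\right) = E + L \left(E - L\right)$)
$j{\left(g \right)} = - 4 g$
$u{\left(v \right)} = 2 + \sqrt{3 - v^{2} + 4 v}$ ($u{\left(v \right)} = 2 + \sqrt{v + \left(3 - v^{2} + 3 v\right)} = 2 + \sqrt{3 - v^{2} + 4 v}$)
$u{\left(6 \right)} j{\left(3 \right)} + 53 = \left(2 + \sqrt{3 - 6^{2} + 4 \cdot 6}\right) \left(\left(-4\right) 3\right) + 53 = \left(2 + \sqrt{3 - 36 + 24}\right) \left(-12\right) + 53 = \left(2 + \sqrt{-9}\right) \left(-12\right) + 53 = \left(2 + 3 i\right) \left(-12\right) + 53 = \left(-24 - 36 i\right) + 53 = 29 - 36 i$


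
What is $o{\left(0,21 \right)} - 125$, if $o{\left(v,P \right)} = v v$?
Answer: $-125$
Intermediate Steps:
$o{\left(v,P \right)} = v^{2}$
$o{\left(0,21 \right)} - 125 = 0^{2} - 125 = 0 - 125 = -125$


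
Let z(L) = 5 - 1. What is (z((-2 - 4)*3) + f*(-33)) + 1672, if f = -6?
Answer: 1874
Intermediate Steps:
z(L) = 4
(z((-2 - 4)*3) + f*(-33)) + 1672 = (4 - 6*(-33)) + 1672 = (4 + 198) + 1672 = 202 + 1672 = 1874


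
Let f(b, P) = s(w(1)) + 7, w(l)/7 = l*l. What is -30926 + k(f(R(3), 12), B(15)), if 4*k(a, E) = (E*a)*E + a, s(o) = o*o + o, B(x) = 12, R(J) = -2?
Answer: -114569/4 ≈ -28642.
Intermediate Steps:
w(l) = 7*l² (w(l) = 7*(l*l) = 7*l²)
s(o) = o + o² (s(o) = o² + o = o + o²)
f(b, P) = 63 (f(b, P) = (7*1²)*(1 + 7*1²) + 7 = (7*1)*(1 + 7*1) + 7 = 7*(1 + 7) + 7 = 7*8 + 7 = 56 + 7 = 63)
k(a, E) = a/4 + a*E²/4 (k(a, E) = ((E*a)*E + a)/4 = (a*E² + a)/4 = (a + a*E²)/4 = a/4 + a*E²/4)
-30926 + k(f(R(3), 12), B(15)) = -30926 + (¼)*63*(1 + 12²) = -30926 + (¼)*63*(1 + 144) = -30926 + (¼)*63*145 = -30926 + 9135/4 = -114569/4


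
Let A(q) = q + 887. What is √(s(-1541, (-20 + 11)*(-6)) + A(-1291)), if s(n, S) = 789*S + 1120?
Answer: √43322 ≈ 208.14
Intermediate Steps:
A(q) = 887 + q
s(n, S) = 1120 + 789*S
√(s(-1541, (-20 + 11)*(-6)) + A(-1291)) = √((1120 + 789*((-20 + 11)*(-6))) + (887 - 1291)) = √((1120 + 789*(-9*(-6))) - 404) = √((1120 + 789*54) - 404) = √((1120 + 42606) - 404) = √(43726 - 404) = √43322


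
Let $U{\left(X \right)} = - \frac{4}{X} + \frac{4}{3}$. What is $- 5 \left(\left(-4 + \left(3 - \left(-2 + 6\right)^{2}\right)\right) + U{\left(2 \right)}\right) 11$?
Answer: $\frac{2915}{3} \approx 971.67$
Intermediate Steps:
$U{\left(X \right)} = \frac{4}{3} - \frac{4}{X}$ ($U{\left(X \right)} = - \frac{4}{X} + 4 \cdot \frac{1}{3} = - \frac{4}{X} + \frac{4}{3} = \frac{4}{3} - \frac{4}{X}$)
$- 5 \left(\left(-4 + \left(3 - \left(-2 + 6\right)^{2}\right)\right) + U{\left(2 \right)}\right) 11 = - 5 \left(\left(-4 + \left(3 - \left(-2 + 6\right)^{2}\right)\right) + \left(\frac{4}{3} - \frac{4}{2}\right)\right) 11 = - 5 \left(\left(-4 + \left(3 - 4^{2}\right)\right) + \left(\frac{4}{3} - 2\right)\right) 11 = - 5 \left(\left(-4 + \left(3 - 16\right)\right) + \left(\frac{4}{3} - 2\right)\right) 11 = - 5 \left(\left(-4 + \left(3 - 16\right)\right) - \frac{2}{3}\right) 11 = - 5 \left(\left(-4 - 13\right) - \frac{2}{3}\right) 11 = - 5 \left(-17 - \frac{2}{3}\right) 11 = \left(-5\right) \left(- \frac{53}{3}\right) 11 = \frac{265}{3} \cdot 11 = \frac{2915}{3}$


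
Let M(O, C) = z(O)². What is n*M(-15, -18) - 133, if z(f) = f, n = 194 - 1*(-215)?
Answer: 91892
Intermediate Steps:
n = 409 (n = 194 + 215 = 409)
M(O, C) = O²
n*M(-15, -18) - 133 = 409*(-15)² - 133 = 409*225 - 133 = 92025 - 133 = 91892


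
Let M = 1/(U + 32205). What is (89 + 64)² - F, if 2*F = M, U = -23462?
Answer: 409329773/17486 ≈ 23409.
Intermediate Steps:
M = 1/8743 (M = 1/(-23462 + 32205) = 1/8743 ≈ 0.00011438)
F = 1/17486 (F = (½)*(1/8743) = 1/17486 ≈ 5.7189e-5)
(89 + 64)² - F = (89 + 64)² - 1*1/17486 = 153² - 1/17486 = 23409 - 1/17486 = 409329773/17486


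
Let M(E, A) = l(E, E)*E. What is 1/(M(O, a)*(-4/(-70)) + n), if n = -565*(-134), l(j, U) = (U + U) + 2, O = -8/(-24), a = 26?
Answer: 315/23848666 ≈ 1.3208e-5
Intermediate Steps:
O = ⅓ (O = -8*(-1/24) = ⅓ ≈ 0.33333)
l(j, U) = 2 + 2*U (l(j, U) = 2*U + 2 = 2 + 2*U)
n = 75710
M(E, A) = E*(2 + 2*E) (M(E, A) = (2 + 2*E)*E = E*(2 + 2*E))
1/(M(O, a)*(-4/(-70)) + n) = 1/((2*(⅓)*(1 + ⅓))*(-4/(-70)) + 75710) = 1/((2*(⅓)*(4/3))*(-4*(-1/70)) + 75710) = 1/((8/9)*(2/35) + 75710) = 1/(16/315 + 75710) = 1/(23848666/315) = 315/23848666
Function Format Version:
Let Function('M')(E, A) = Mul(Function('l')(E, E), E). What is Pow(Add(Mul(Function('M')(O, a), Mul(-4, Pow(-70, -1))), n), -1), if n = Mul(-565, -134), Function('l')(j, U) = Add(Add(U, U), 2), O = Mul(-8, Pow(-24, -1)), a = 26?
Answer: Rational(315, 23848666) ≈ 1.3208e-5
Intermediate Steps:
O = Rational(1, 3) (O = Mul(-8, Rational(-1, 24)) = Rational(1, 3) ≈ 0.33333)
Function('l')(j, U) = Add(2, Mul(2, U)) (Function('l')(j, U) = Add(Mul(2, U), 2) = Add(2, Mul(2, U)))
n = 75710
Function('M')(E, A) = Mul(E, Add(2, Mul(2, E))) (Function('M')(E, A) = Mul(Add(2, Mul(2, E)), E) = Mul(E, Add(2, Mul(2, E))))
Pow(Add(Mul(Function('M')(O, a), Mul(-4, Pow(-70, -1))), n), -1) = Pow(Add(Mul(Mul(2, Rational(1, 3), Add(1, Rational(1, 3))), Mul(-4, Pow(-70, -1))), 75710), -1) = Pow(Add(Mul(Mul(2, Rational(1, 3), Rational(4, 3)), Mul(-4, Rational(-1, 70))), 75710), -1) = Pow(Add(Mul(Rational(8, 9), Rational(2, 35)), 75710), -1) = Pow(Add(Rational(16, 315), 75710), -1) = Pow(Rational(23848666, 315), -1) = Rational(315, 23848666)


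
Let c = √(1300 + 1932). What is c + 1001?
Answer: 1001 + 4*√202 ≈ 1057.9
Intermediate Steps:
c = 4*√202 (c = √3232 = 4*√202 ≈ 56.851)
c + 1001 = 4*√202 + 1001 = 1001 + 4*√202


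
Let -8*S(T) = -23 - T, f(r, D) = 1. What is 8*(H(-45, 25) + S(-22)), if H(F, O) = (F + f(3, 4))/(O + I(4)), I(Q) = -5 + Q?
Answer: -41/3 ≈ -13.667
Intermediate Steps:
S(T) = 23/8 + T/8 (S(T) = -(-23 - T)/8 = 23/8 + T/8)
H(F, O) = (1 + F)/(-1 + O) (H(F, O) = (F + 1)/(O + (-5 + 4)) = (1 + F)/(O - 1) = (1 + F)/(-1 + O))
8*(H(-45, 25) + S(-22)) = 8*((1 - 45)/(-1 + 25) + (23/8 + (⅛)*(-22))) = 8*(-44/24 + (23/8 - 11/4)) = 8*((1/24)*(-44) + ⅛) = 8*(-11/6 + ⅛) = 8*(-41/24) = -41/3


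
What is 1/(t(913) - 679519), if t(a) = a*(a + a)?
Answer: 1/987619 ≈ 1.0125e-6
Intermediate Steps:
t(a) = 2*a² (t(a) = a*(2*a) = 2*a²)
1/(t(913) - 679519) = 1/(2*913² - 679519) = 1/(2*833569 - 679519) = 1/(1667138 - 679519) = 1/987619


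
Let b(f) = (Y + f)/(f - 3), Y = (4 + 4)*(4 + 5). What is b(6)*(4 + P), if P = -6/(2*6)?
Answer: 91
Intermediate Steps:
Y = 72 (Y = 8*9 = 72)
b(f) = (72 + f)/(-3 + f) (b(f) = (72 + f)/(f - 3) = (72 + f)/(-3 + f))
P = -1/2 (P = -6/12 = -6*1/12 = -1/2 ≈ -0.50000)
b(6)*(4 + P) = ((72 + 6)/(-3 + 6))*(4 - 1/2) = (78/3)*(7/2) = ((1/3)*78)*(7/2) = 26*(7/2) = 91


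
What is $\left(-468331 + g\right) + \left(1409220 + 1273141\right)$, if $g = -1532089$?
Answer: $681941$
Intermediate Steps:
$\left(-468331 + g\right) + \left(1409220 + 1273141\right) = \left(-468331 - 1532089\right) + \left(1409220 + 1273141\right) = -2000420 + 2682361 = 681941$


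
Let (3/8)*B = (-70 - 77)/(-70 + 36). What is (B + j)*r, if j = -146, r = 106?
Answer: -242316/17 ≈ -14254.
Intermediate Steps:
B = 196/17 (B = 8*((-70 - 77)/(-70 + 36))/3 = 8*(-147/(-34))/3 = 8*(-147*(-1/34))/3 = (8/3)*(147/34) = 196/17 ≈ 11.529)
(B + j)*r = (196/17 - 146)*106 = -2286/17*106 = -242316/17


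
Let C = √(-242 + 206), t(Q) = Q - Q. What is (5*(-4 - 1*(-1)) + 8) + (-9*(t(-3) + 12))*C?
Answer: -7 - 648*I ≈ -7.0 - 648.0*I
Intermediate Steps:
t(Q) = 0
C = 6*I (C = √(-36) = 6*I ≈ 6.0*I)
(5*(-4 - 1*(-1)) + 8) + (-9*(t(-3) + 12))*C = (5*(-4 - 1*(-1)) + 8) + (-9*(0 + 12))*(6*I) = (5*(-4 + 1) + 8) + (-9*12)*(6*I) = (5*(-3) + 8) - 648*I = (-15 + 8) - 648*I = -7 - 648*I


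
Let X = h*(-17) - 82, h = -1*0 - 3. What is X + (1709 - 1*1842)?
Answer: -164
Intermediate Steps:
h = -3 (h = 0 - 3 = -3)
X = -31 (X = -3*(-17) - 82 = 51 - 82 = -31)
X + (1709 - 1*1842) = -31 + (1709 - 1*1842) = -31 + (1709 - 1842) = -31 - 133 = -164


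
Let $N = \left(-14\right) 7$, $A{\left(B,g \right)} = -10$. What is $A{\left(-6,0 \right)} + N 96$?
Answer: $-9418$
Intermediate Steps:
$N = -98$
$A{\left(-6,0 \right)} + N 96 = -10 - 9408 = -9418$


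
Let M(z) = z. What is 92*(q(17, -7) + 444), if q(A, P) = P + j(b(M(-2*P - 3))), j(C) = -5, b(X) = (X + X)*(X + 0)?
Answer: 39744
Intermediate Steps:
b(X) = 2*X² (b(X) = (2*X)*X = 2*X²)
q(A, P) = -5 + P (q(A, P) = P - 5 = -5 + P)
92*(q(17, -7) + 444) = 92*((-5 - 7) + 444) = 92*(-12 + 444) = 92*432 = 39744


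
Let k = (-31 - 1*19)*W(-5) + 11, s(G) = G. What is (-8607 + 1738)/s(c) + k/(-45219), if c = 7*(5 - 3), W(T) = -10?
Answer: -310616465/633066 ≈ -490.65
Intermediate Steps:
c = 14 (c = 7*2 = 14)
k = 511 (k = (-31 - 1*19)*(-10) + 11 = (-31 - 19)*(-10) + 11 = -50*(-10) + 11 = 500 + 11 = 511)
(-8607 + 1738)/s(c) + k/(-45219) = (-8607 + 1738)/14 + 511/(-45219) = -6869*1/14 + 511*(-1/45219) = -6869/14 - 511/45219 = -310616465/633066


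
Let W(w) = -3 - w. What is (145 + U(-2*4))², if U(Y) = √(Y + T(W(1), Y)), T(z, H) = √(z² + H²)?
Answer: (145 + 2*√(-2 + √5))² ≈ 21308.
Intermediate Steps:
T(z, H) = √(H² + z²)
U(Y) = √(Y + √(16 + Y²)) (U(Y) = √(Y + √(Y² + (-3 - 1*1)²)) = √(Y + √(Y² + (-3 - 1)²)) = √(Y + √(Y² + (-4)²)) = √(Y + √(Y² + 16)) = √(Y + √(16 + Y²)))
(145 + U(-2*4))² = (145 + √(-2*4 + √(16 + (-2*4)²)))² = (145 + √(-8 + √(16 + (-8)²)))² = (145 + √(-8 + √(16 + 64)))² = (145 + √(-8 + √80))² = (145 + √(-8 + 4*√5))²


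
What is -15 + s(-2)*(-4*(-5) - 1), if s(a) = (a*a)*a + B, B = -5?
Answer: -262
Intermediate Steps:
s(a) = -5 + a³ (s(a) = (a*a)*a - 5 = a²*a - 5 = a³ - 5 = -5 + a³)
-15 + s(-2)*(-4*(-5) - 1) = -15 + (-5 + (-2)³)*(-4*(-5) - 1) = -15 + (-5 - 8)*(20 - 1) = -15 - 13*19 = -15 - 247 = -262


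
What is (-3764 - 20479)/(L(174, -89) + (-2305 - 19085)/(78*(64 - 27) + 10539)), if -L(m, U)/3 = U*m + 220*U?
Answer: -21697485/94150784 ≈ -0.23045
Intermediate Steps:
L(m, U) = -660*U - 3*U*m (L(m, U) = -3*(U*m + 220*U) = -3*(220*U + U*m) = -660*U - 3*U*m)
(-3764 - 20479)/(L(174, -89) + (-2305 - 19085)/(78*(64 - 27) + 10539)) = (-3764 - 20479)/(-3*(-89)*(220 + 174) + (-2305 - 19085)/(78*(64 - 27) + 10539)) = -24243/(-3*(-89)*394 - 21390/(78*37 + 10539)) = -24243/(105198 - 21390/(2886 + 10539)) = -24243/(105198 - 21390/13425) = -24243/(105198 - 21390*1/13425) = -24243/(105198 - 1426/895) = -24243/94150784/895 = -24243*895/94150784 = -21697485/94150784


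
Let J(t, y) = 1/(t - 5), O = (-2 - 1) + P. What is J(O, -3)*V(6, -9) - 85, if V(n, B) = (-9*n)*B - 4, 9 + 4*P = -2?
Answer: -5583/43 ≈ -129.84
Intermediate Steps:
P = -11/4 (P = -9/4 + (¼)*(-2) = -9/4 - ½ = -11/4 ≈ -2.7500)
V(n, B) = -4 - 9*B*n (V(n, B) = -9*B*n - 4 = -4 - 9*B*n)
O = -23/4 (O = (-2 - 1) - 11/4 = -3 - 11/4 = -23/4 ≈ -5.7500)
J(t, y) = 1/(-5 + t)
J(O, -3)*V(6, -9) - 85 = (-4 - 9*(-9)*6)/(-5 - 23/4) - 85 = (-4 + 486)/(-43/4) - 85 = -4/43*482 - 85 = -1928/43 - 85 = -5583/43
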